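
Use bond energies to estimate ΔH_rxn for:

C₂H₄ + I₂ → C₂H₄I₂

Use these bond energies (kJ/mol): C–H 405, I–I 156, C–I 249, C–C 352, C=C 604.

Bonds broken (reactants):
  C–H: 4 × 405 = 1620
  C=C: 1 × 604 = 604
  I–I: 1 × 156 = 156
  Σ(broken) = 2380 kJ
Bonds formed (products):
  C–C: 1 × 352 = 352
  C–H: 4 × 405 = 1620
  C–I: 2 × 249 = 498
  Σ(formed) = 2470 kJ
ΔH = Σ(broken) − Σ(formed) = 2380 − 2470 = −90 kJ

ΔH ≈ −90 kJ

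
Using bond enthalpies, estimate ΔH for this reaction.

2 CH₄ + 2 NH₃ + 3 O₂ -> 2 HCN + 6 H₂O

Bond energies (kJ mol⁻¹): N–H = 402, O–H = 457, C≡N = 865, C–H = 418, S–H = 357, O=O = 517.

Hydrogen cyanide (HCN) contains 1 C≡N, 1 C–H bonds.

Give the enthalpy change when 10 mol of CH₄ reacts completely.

Bonds broken (reactants):
  C–H: 8 × 418 = 3344
  N–H: 6 × 402 = 2412
  O=O: 3 × 517 = 1551
  Σ(broken) = 7307 kJ
Bonds formed (products):
  C≡N: 2 × 865 = 1730
  C–H: 2 × 418 = 836
  O–H: 12 × 457 = 5484
  Σ(formed) = 8050 kJ
ΔH = Σ(broken) − Σ(formed) = 7307 − 8050 = −743 kJ
For 5× the reaction as written: 5 × (−743) = −3715 kJ

ΔH = −3715 kJ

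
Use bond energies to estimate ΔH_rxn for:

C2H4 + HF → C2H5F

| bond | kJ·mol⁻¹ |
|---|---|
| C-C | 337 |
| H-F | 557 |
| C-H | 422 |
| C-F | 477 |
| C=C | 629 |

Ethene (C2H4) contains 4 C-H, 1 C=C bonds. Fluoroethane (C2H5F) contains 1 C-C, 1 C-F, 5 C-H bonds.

ΔH ≈ −50 kJ

Bonds broken (reactants):
  C-H: 4 × 422 = 1688
  C=C: 1 × 629 = 629
  H-F: 1 × 557 = 557
  Σ(broken) = 2874 kJ
Bonds formed (products):
  C-C: 1 × 337 = 337
  C-F: 1 × 477 = 477
  C-H: 5 × 422 = 2110
  Σ(formed) = 2924 kJ
ΔH = Σ(broken) − Σ(formed) = 2874 − 2924 = −50 kJ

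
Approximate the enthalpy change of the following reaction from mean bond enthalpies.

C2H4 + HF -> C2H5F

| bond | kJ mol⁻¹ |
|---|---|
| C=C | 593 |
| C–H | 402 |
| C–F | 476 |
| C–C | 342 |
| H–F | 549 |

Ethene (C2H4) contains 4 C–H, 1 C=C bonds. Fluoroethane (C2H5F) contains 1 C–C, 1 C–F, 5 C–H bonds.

ΔH ≈ −78 kJ

Bonds broken (reactants):
  C–H: 4 × 402 = 1608
  C=C: 1 × 593 = 593
  H–F: 1 × 549 = 549
  Σ(broken) = 2750 kJ
Bonds formed (products):
  C–C: 1 × 342 = 342
  C–F: 1 × 476 = 476
  C–H: 5 × 402 = 2010
  Σ(formed) = 2828 kJ
ΔH = Σ(broken) − Σ(formed) = 2750 − 2828 = −78 kJ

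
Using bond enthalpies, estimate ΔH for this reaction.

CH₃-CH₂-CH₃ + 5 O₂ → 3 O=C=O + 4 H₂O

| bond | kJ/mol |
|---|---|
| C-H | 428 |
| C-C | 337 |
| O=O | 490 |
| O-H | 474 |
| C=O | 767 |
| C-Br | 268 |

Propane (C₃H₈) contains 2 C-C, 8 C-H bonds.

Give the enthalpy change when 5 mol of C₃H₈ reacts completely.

ΔH = −9230 kJ

Bonds broken (reactants):
  C-C: 2 × 337 = 674
  C-H: 8 × 428 = 3424
  O=O: 5 × 490 = 2450
  Σ(broken) = 6548 kJ
Bonds formed (products):
  C=O: 6 × 767 = 4602
  O-H: 8 × 474 = 3792
  Σ(formed) = 8394 kJ
ΔH = Σ(broken) − Σ(formed) = 6548 − 8394 = −1846 kJ
For 5× the reaction as written: 5 × (−1846) = −9230 kJ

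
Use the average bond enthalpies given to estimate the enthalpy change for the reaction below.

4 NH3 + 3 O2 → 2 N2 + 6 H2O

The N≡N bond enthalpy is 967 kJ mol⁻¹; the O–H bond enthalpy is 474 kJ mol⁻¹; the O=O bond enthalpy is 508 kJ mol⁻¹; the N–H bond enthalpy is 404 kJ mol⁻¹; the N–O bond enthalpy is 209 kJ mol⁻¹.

ΔH ≈ −1250 kJ

Bonds broken (reactants):
  N–H: 12 × 404 = 4848
  O=O: 3 × 508 = 1524
  Σ(broken) = 6372 kJ
Bonds formed (products):
  N≡N: 2 × 967 = 1934
  O–H: 12 × 474 = 5688
  Σ(formed) = 7622 kJ
ΔH = Σ(broken) − Σ(formed) = 6372 − 7622 = −1250 kJ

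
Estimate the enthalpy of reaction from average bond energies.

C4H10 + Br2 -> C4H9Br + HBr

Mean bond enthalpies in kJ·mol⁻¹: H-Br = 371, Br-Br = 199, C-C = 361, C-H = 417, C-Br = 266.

Bonds broken (reactants):
  Br-Br: 1 × 199 = 199
  C-C: 3 × 361 = 1083
  C-H: 10 × 417 = 4170
  Σ(broken) = 5452 kJ
Bonds formed (products):
  C-Br: 1 × 266 = 266
  C-C: 3 × 361 = 1083
  C-H: 9 × 417 = 3753
  H-Br: 1 × 371 = 371
  Σ(formed) = 5473 kJ
ΔH = Σ(broken) − Σ(formed) = 5452 − 5473 = −21 kJ

ΔH ≈ −21 kJ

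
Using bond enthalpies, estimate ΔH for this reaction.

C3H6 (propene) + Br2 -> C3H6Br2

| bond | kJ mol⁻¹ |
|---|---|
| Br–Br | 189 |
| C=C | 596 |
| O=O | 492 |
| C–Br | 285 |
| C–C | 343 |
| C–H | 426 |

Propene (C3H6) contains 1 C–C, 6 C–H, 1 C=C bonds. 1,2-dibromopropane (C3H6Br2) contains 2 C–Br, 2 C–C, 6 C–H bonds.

ΔH ≈ −128 kJ

Bonds broken (reactants):
  Br–Br: 1 × 189 = 189
  C–C: 1 × 343 = 343
  C–H: 6 × 426 = 2556
  C=C: 1 × 596 = 596
  Σ(broken) = 3684 kJ
Bonds formed (products):
  C–Br: 2 × 285 = 570
  C–C: 2 × 343 = 686
  C–H: 6 × 426 = 2556
  Σ(formed) = 3812 kJ
ΔH = Σ(broken) − Σ(formed) = 3684 − 3812 = −128 kJ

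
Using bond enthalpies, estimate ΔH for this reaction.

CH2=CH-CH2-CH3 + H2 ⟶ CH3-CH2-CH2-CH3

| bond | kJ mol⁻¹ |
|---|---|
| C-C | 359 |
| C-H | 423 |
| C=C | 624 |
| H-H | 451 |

Bonds broken (reactants):
  C-C: 2 × 359 = 718
  C-H: 8 × 423 = 3384
  C=C: 1 × 624 = 624
  H-H: 1 × 451 = 451
  Σ(broken) = 5177 kJ
Bonds formed (products):
  C-C: 3 × 359 = 1077
  C-H: 10 × 423 = 4230
  Σ(formed) = 5307 kJ
ΔH = Σ(broken) − Σ(formed) = 5177 − 5307 = −130 kJ

ΔH ≈ −130 kJ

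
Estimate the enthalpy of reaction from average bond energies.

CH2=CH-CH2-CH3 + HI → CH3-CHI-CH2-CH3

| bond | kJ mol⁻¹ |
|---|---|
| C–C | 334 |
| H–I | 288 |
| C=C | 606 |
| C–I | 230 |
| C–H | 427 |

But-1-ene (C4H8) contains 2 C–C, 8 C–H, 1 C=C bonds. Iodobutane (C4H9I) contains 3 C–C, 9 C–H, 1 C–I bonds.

ΔH ≈ −97 kJ

Bonds broken (reactants):
  C–C: 2 × 334 = 668
  C–H: 8 × 427 = 3416
  C=C: 1 × 606 = 606
  H–I: 1 × 288 = 288
  Σ(broken) = 4978 kJ
Bonds formed (products):
  C–C: 3 × 334 = 1002
  C–H: 9 × 427 = 3843
  C–I: 1 × 230 = 230
  Σ(formed) = 5075 kJ
ΔH = Σ(broken) − Σ(formed) = 4978 − 5075 = −97 kJ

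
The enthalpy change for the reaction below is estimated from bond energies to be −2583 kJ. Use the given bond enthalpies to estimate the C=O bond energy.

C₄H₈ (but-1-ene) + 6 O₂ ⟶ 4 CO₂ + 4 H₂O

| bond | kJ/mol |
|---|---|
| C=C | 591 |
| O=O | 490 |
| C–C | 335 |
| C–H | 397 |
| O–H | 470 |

Let D be the C=O bond energy.
Σ(broken) = 2×335 + 8×397 + 1×591 + 6×490 = 7377
Σ(formed) = 8×D + 8×470 = 3760 + 8D
ΔH = Σ(broken) − Σ(formed) = (7377) − (3760 + 8D) = +3617 − 8D
Setting this equal to −2583 kJ gives 8D = 6200, so D = 775 kJ/mol.

D(C=O) ≈ 775 kJ/mol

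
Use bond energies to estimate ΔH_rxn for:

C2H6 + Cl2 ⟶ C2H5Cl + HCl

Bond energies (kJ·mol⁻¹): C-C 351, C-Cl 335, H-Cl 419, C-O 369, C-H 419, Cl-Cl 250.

ΔH ≈ −85 kJ

Bonds broken (reactants):
  C-C: 1 × 351 = 351
  C-H: 6 × 419 = 2514
  Cl-Cl: 1 × 250 = 250
  Σ(broken) = 3115 kJ
Bonds formed (products):
  C-C: 1 × 351 = 351
  C-Cl: 1 × 335 = 335
  C-H: 5 × 419 = 2095
  H-Cl: 1 × 419 = 419
  Σ(formed) = 3200 kJ
ΔH = Σ(broken) − Σ(formed) = 3115 − 3200 = −85 kJ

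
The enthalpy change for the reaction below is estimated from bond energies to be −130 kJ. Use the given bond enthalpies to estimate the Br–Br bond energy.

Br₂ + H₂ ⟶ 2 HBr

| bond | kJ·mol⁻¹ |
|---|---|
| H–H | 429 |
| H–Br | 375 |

Let D be the Br–Br bond energy.
Σ(broken) = 1×D + 1×429 = 429 + D
Σ(formed) = 2×375 = 750
ΔH = Σ(broken) − Σ(formed) = (429 + D) − (750) = −321 + D
Setting this equal to −130 kJ gives D = 191 kJ/mol.

D(Br–Br) ≈ 191 kJ/mol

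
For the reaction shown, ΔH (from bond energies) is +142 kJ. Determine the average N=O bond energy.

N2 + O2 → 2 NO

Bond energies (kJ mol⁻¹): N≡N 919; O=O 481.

Let D be the N=O bond energy.
Σ(broken) = 1×919 + 1×481 = 1400
Σ(formed) = 2×D = 2D
ΔH = Σ(broken) − Σ(formed) = (1400) − (2D) = +1400 − 2D
Setting this equal to +142 kJ gives 2D = 1258, so D = 629 kJ/mol.

D(N=O) ≈ 629 kJ/mol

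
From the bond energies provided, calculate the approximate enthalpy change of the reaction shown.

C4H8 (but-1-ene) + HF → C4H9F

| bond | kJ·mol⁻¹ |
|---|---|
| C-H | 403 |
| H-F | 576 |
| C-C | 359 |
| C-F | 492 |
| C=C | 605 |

ΔH ≈ −73 kJ

Bonds broken (reactants):
  C-C: 2 × 359 = 718
  C-H: 8 × 403 = 3224
  C=C: 1 × 605 = 605
  H-F: 1 × 576 = 576
  Σ(broken) = 5123 kJ
Bonds formed (products):
  C-C: 3 × 359 = 1077
  C-F: 1 × 492 = 492
  C-H: 9 × 403 = 3627
  Σ(formed) = 5196 kJ
ΔH = Σ(broken) − Σ(formed) = 5123 − 5196 = −73 kJ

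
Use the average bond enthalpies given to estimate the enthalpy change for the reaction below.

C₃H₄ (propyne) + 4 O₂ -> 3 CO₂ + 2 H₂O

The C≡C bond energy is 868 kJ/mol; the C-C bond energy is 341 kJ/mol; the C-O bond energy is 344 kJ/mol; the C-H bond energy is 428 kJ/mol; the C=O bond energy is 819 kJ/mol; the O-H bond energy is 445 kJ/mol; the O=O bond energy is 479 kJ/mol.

Bonds broken (reactants):
  C≡C: 1 × 868 = 868
  C-C: 1 × 341 = 341
  C-H: 4 × 428 = 1712
  O=O: 4 × 479 = 1916
  Σ(broken) = 4837 kJ
Bonds formed (products):
  C=O: 6 × 819 = 4914
  O-H: 4 × 445 = 1780
  Σ(formed) = 6694 kJ
ΔH = Σ(broken) − Σ(formed) = 4837 − 6694 = −1857 kJ

ΔH ≈ −1857 kJ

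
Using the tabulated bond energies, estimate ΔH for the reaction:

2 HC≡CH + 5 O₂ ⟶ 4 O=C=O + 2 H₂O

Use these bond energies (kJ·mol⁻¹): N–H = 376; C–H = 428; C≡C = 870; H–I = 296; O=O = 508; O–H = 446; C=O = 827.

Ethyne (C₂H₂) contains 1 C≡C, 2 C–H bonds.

ΔH ≈ −2408 kJ

Bonds broken (reactants):
  C≡C: 2 × 870 = 1740
  C–H: 4 × 428 = 1712
  O=O: 5 × 508 = 2540
  Σ(broken) = 5992 kJ
Bonds formed (products):
  C=O: 8 × 827 = 6616
  O–H: 4 × 446 = 1784
  Σ(formed) = 8400 kJ
ΔH = Σ(broken) − Σ(formed) = 5992 − 8400 = −2408 kJ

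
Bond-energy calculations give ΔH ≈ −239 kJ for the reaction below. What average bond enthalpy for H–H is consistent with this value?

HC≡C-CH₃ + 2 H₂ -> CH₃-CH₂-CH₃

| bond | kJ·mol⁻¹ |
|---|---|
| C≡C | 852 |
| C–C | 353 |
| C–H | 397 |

Let D be the H–H bond energy.
Σ(broken) = 1×852 + 1×353 + 4×397 + 2×D = 2793 + 2D
Σ(formed) = 2×353 + 8×397 = 3882
ΔH = Σ(broken) − Σ(formed) = (2793 + 2D) − (3882) = −1089 + 2D
Setting this equal to −239 kJ gives 2D = 850, so D = 425 kJ/mol.

D(H–H) ≈ 425 kJ/mol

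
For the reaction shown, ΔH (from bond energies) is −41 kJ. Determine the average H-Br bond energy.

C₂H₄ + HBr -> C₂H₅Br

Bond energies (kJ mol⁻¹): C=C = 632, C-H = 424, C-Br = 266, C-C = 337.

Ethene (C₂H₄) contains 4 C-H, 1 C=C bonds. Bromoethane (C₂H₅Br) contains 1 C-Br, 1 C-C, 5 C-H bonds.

Let D be the H-Br bond energy.
Σ(broken) = 4×424 + 1×632 + 1×D = 2328 + D
Σ(formed) = 1×266 + 1×337 + 5×424 = 2723
ΔH = Σ(broken) − Σ(formed) = (2328 + D) − (2723) = −395 + D
Setting this equal to −41 kJ gives D = 354 kJ/mol.

D(H-Br) ≈ 354 kJ/mol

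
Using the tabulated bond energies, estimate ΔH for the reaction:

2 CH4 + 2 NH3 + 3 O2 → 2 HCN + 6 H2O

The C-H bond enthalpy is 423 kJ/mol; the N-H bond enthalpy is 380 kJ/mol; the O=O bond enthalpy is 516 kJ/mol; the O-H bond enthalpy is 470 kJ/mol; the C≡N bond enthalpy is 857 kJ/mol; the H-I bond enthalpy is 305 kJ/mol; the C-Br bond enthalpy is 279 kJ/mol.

Bonds broken (reactants):
  C-H: 8 × 423 = 3384
  N-H: 6 × 380 = 2280
  O=O: 3 × 516 = 1548
  Σ(broken) = 7212 kJ
Bonds formed (products):
  C≡N: 2 × 857 = 1714
  C-H: 2 × 423 = 846
  O-H: 12 × 470 = 5640
  Σ(formed) = 8200 kJ
ΔH = Σ(broken) − Σ(formed) = 7212 − 8200 = −988 kJ

ΔH ≈ −988 kJ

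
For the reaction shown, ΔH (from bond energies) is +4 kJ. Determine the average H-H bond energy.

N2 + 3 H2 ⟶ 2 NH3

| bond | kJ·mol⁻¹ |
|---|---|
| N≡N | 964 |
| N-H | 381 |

Let D be the H-H bond energy.
Σ(broken) = 3×D + 1×964 = 964 + 3D
Σ(formed) = 6×381 = 2286
ΔH = Σ(broken) − Σ(formed) = (964 + 3D) − (2286) = −1322 + 3D
Setting this equal to +4 kJ gives 3D = 1326, so D = 442 kJ/mol.

D(H-H) ≈ 442 kJ/mol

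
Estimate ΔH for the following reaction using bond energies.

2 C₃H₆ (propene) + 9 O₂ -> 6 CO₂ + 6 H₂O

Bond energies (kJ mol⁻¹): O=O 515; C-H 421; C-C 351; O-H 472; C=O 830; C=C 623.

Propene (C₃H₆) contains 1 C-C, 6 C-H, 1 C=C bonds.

ΔH ≈ −3989 kJ

Bonds broken (reactants):
  C-C: 2 × 351 = 702
  C-H: 12 × 421 = 5052
  C=C: 2 × 623 = 1246
  O=O: 9 × 515 = 4635
  Σ(broken) = 11635 kJ
Bonds formed (products):
  C=O: 12 × 830 = 9960
  O-H: 12 × 472 = 5664
  Σ(formed) = 15624 kJ
ΔH = Σ(broken) − Σ(formed) = 11635 − 15624 = −3989 kJ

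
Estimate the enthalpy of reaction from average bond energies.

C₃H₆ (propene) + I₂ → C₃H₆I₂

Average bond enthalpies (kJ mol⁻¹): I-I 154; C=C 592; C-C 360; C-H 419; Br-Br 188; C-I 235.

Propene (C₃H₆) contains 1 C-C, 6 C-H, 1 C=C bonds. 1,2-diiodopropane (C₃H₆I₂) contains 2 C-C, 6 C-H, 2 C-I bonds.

ΔH ≈ −84 kJ

Bonds broken (reactants):
  C-C: 1 × 360 = 360
  C-H: 6 × 419 = 2514
  C=C: 1 × 592 = 592
  I-I: 1 × 154 = 154
  Σ(broken) = 3620 kJ
Bonds formed (products):
  C-C: 2 × 360 = 720
  C-H: 6 × 419 = 2514
  C-I: 2 × 235 = 470
  Σ(formed) = 3704 kJ
ΔH = Σ(broken) − Σ(formed) = 3620 − 3704 = −84 kJ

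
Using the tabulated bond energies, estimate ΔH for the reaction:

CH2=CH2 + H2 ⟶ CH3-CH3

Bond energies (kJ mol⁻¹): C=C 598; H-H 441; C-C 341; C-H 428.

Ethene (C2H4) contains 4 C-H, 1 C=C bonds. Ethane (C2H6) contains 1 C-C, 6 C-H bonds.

Bonds broken (reactants):
  C-H: 4 × 428 = 1712
  C=C: 1 × 598 = 598
  H-H: 1 × 441 = 441
  Σ(broken) = 2751 kJ
Bonds formed (products):
  C-C: 1 × 341 = 341
  C-H: 6 × 428 = 2568
  Σ(formed) = 2909 kJ
ΔH = Σ(broken) − Σ(formed) = 2751 − 2909 = −158 kJ

ΔH ≈ −158 kJ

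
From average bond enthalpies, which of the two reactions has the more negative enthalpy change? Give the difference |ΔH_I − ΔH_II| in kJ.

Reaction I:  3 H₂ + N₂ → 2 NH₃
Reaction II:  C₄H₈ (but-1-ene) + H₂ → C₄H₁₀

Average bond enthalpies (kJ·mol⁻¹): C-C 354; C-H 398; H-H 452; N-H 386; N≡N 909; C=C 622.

Reaction I:
  Bonds broken (reactants):
    H-H: 3 × 452 = 1356
    N≡N: 1 × 909 = 909
    Σ(broken) = 2265 kJ
  Bonds formed (products):
    N-H: 6 × 386 = 2316
    Σ(formed) = 2316 kJ
  ΔH_I = 2265 − 2316 = −51 kJ
Reaction II:
  Bonds broken (reactants):
    C-C: 2 × 354 = 708
    C-H: 8 × 398 = 3184
    C=C: 1 × 622 = 622
    H-H: 1 × 452 = 452
    Σ(broken) = 4966 kJ
  Bonds formed (products):
    C-C: 3 × 354 = 1062
    C-H: 10 × 398 = 3980
    Σ(formed) = 5042 kJ
  ΔH_II = 4966 − 5042 = −76 kJ
ΔH_I − ΔH_II = +25 kJ, so reaction II has the more negative ΔH; |ΔH_I − ΔH_II| = 25 kJ.

Reaction II, by 25 kJ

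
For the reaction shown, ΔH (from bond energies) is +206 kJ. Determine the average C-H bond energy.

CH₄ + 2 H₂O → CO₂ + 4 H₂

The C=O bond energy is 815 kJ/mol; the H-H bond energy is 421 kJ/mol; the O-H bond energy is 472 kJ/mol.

D(C-H) ≈ 408 kJ/mol

Let D be the C-H bond energy.
Σ(broken) = 4×D + 4×472 = 1888 + 4D
Σ(formed) = 2×815 + 4×421 = 3314
ΔH = Σ(broken) − Σ(formed) = (1888 + 4D) − (3314) = −1426 + 4D
Setting this equal to +206 kJ gives 4D = 1632, so D = 408 kJ/mol.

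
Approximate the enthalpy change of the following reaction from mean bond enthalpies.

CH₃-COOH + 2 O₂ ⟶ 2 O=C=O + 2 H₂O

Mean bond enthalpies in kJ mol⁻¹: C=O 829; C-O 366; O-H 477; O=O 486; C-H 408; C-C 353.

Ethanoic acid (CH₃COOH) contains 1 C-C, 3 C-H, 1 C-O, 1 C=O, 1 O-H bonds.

ΔH ≈ −1003 kJ

Bonds broken (reactants):
  C-C: 1 × 353 = 353
  C-H: 3 × 408 = 1224
  C-O: 1 × 366 = 366
  C=O: 1 × 829 = 829
  O-H: 1 × 477 = 477
  O=O: 2 × 486 = 972
  Σ(broken) = 4221 kJ
Bonds formed (products):
  C=O: 4 × 829 = 3316
  O-H: 4 × 477 = 1908
  Σ(formed) = 5224 kJ
ΔH = Σ(broken) − Σ(formed) = 4221 − 5224 = −1003 kJ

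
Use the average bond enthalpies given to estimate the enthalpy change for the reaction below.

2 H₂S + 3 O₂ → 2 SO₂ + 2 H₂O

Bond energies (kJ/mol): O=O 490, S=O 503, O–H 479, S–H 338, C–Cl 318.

ΔH ≈ −1106 kJ

Bonds broken (reactants):
  O=O: 3 × 490 = 1470
  S–H: 4 × 338 = 1352
  Σ(broken) = 2822 kJ
Bonds formed (products):
  O–H: 4 × 479 = 1916
  S=O: 4 × 503 = 2012
  Σ(formed) = 3928 kJ
ΔH = Σ(broken) − Σ(formed) = 2822 − 3928 = −1106 kJ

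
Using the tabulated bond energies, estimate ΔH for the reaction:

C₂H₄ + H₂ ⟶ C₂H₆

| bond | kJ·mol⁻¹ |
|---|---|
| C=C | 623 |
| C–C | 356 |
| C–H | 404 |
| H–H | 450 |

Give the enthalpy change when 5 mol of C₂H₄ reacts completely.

Bonds broken (reactants):
  C–H: 4 × 404 = 1616
  C=C: 1 × 623 = 623
  H–H: 1 × 450 = 450
  Σ(broken) = 2689 kJ
Bonds formed (products):
  C–C: 1 × 356 = 356
  C–H: 6 × 404 = 2424
  Σ(formed) = 2780 kJ
ΔH = Σ(broken) − Σ(formed) = 2689 − 2780 = −91 kJ
For 5× the reaction as written: 5 × (−91) = −455 kJ

ΔH = −455 kJ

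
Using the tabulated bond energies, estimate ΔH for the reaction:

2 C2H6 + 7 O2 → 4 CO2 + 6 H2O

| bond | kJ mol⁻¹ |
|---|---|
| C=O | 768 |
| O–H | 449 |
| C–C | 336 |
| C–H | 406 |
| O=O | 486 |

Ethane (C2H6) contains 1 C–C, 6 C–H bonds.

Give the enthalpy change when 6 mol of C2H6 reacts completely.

ΔH = −7758 kJ

Bonds broken (reactants):
  C–C: 2 × 336 = 672
  C–H: 12 × 406 = 4872
  O=O: 7 × 486 = 3402
  Σ(broken) = 8946 kJ
Bonds formed (products):
  C=O: 8 × 768 = 6144
  O–H: 12 × 449 = 5388
  Σ(formed) = 11532 kJ
ΔH = Σ(broken) − Σ(formed) = 8946 − 11532 = −2586 kJ
For 3× the reaction as written: 3 × (−2586) = −7758 kJ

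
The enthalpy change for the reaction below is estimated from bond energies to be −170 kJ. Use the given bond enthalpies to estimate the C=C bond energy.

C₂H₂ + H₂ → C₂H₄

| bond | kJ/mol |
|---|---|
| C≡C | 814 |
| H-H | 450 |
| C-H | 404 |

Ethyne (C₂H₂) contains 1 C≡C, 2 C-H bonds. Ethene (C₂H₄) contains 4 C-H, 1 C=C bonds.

Let D be the C=C bond energy.
Σ(broken) = 1×814 + 2×404 + 1×450 = 2072
Σ(formed) = 4×404 + 1×D = 1616 + D
ΔH = Σ(broken) − Σ(formed) = (2072) − (1616 + D) = +456 − D
Setting this equal to −170 kJ gives D = 626 kJ/mol.

D(C=C) ≈ 626 kJ/mol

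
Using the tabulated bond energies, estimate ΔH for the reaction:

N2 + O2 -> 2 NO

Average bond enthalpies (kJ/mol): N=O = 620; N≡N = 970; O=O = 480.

Bonds broken (reactants):
  N≡N: 1 × 970 = 970
  O=O: 1 × 480 = 480
  Σ(broken) = 1450 kJ
Bonds formed (products):
  N=O: 2 × 620 = 1240
  Σ(formed) = 1240 kJ
ΔH = Σ(broken) − Σ(formed) = 1450 − 1240 = +210 kJ

ΔH ≈ +210 kJ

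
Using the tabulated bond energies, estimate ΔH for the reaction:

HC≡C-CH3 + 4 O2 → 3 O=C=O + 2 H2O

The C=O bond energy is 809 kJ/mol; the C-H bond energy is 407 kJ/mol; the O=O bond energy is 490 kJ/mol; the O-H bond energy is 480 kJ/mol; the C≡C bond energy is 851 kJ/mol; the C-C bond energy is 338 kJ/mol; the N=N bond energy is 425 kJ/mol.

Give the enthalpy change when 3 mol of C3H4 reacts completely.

ΔH = −5991 kJ

Bonds broken (reactants):
  C≡C: 1 × 851 = 851
  C-C: 1 × 338 = 338
  C-H: 4 × 407 = 1628
  O=O: 4 × 490 = 1960
  Σ(broken) = 4777 kJ
Bonds formed (products):
  C=O: 6 × 809 = 4854
  O-H: 4 × 480 = 1920
  Σ(formed) = 6774 kJ
ΔH = Σ(broken) − Σ(formed) = 4777 − 6774 = −1997 kJ
For 3× the reaction as written: 3 × (−1997) = −5991 kJ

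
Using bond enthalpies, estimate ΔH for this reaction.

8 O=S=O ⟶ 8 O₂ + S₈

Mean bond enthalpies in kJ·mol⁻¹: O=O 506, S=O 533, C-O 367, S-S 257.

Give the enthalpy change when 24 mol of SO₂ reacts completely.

ΔH = +7272 kJ

Bonds broken (reactants):
  S=O: 16 × 533 = 8528
  Σ(broken) = 8528 kJ
Bonds formed (products):
  O=O: 8 × 506 = 4048
  S-S: 8 × 257 = 2056
  Σ(formed) = 6104 kJ
ΔH = Σ(broken) − Σ(formed) = 8528 − 6104 = +2424 kJ
For 3× the reaction as written: 3 × (+2424) = +7272 kJ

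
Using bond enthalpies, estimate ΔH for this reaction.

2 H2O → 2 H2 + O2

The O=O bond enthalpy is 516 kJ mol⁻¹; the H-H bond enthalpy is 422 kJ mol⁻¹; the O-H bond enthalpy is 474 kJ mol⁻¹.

ΔH ≈ +536 kJ

Bonds broken (reactants):
  O-H: 4 × 474 = 1896
  Σ(broken) = 1896 kJ
Bonds formed (products):
  H-H: 2 × 422 = 844
  O=O: 1 × 516 = 516
  Σ(formed) = 1360 kJ
ΔH = Σ(broken) − Σ(formed) = 1896 − 1360 = +536 kJ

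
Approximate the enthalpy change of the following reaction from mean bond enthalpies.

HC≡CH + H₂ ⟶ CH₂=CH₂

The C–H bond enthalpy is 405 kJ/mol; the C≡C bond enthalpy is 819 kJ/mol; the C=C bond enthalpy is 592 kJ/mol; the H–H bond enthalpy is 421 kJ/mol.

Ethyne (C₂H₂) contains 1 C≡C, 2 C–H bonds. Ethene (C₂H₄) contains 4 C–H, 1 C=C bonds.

ΔH ≈ −162 kJ

Bonds broken (reactants):
  C≡C: 1 × 819 = 819
  C–H: 2 × 405 = 810
  H–H: 1 × 421 = 421
  Σ(broken) = 2050 kJ
Bonds formed (products):
  C–H: 4 × 405 = 1620
  C=C: 1 × 592 = 592
  Σ(formed) = 2212 kJ
ΔH = Σ(broken) − Σ(formed) = 2050 − 2212 = −162 kJ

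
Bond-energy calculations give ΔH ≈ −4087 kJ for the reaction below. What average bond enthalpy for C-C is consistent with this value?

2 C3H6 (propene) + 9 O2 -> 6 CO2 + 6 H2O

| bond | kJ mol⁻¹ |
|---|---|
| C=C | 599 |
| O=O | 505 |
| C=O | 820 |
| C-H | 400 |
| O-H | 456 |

D(C-C) ≈ 341 kJ/mol

Let D be the C-C bond energy.
Σ(broken) = 2×D + 12×400 + 2×599 + 9×505 = 10543 + 2D
Σ(formed) = 12×820 + 12×456 = 15312
ΔH = Σ(broken) − Σ(formed) = (10543 + 2D) − (15312) = −4769 + 2D
Setting this equal to −4087 kJ gives 2D = 682, so D = 341 kJ/mol.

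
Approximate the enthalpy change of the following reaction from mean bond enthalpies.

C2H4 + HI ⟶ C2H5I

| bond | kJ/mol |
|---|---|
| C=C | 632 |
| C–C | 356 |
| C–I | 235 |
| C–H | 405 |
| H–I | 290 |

Bonds broken (reactants):
  C–H: 4 × 405 = 1620
  C=C: 1 × 632 = 632
  H–I: 1 × 290 = 290
  Σ(broken) = 2542 kJ
Bonds formed (products):
  C–C: 1 × 356 = 356
  C–H: 5 × 405 = 2025
  C–I: 1 × 235 = 235
  Σ(formed) = 2616 kJ
ΔH = Σ(broken) − Σ(formed) = 2542 − 2616 = −74 kJ

ΔH ≈ −74 kJ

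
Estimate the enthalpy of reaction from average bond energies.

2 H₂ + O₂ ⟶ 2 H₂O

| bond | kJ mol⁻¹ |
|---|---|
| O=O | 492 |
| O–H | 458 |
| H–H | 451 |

Bonds broken (reactants):
  H–H: 2 × 451 = 902
  O=O: 1 × 492 = 492
  Σ(broken) = 1394 kJ
Bonds formed (products):
  O–H: 4 × 458 = 1832
  Σ(formed) = 1832 kJ
ΔH = Σ(broken) − Σ(formed) = 1394 − 1832 = −438 kJ

ΔH ≈ −438 kJ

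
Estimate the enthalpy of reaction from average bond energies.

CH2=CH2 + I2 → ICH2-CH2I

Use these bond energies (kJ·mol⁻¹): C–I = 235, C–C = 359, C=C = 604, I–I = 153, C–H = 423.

ΔH ≈ −72 kJ

Bonds broken (reactants):
  C–H: 4 × 423 = 1692
  C=C: 1 × 604 = 604
  I–I: 1 × 153 = 153
  Σ(broken) = 2449 kJ
Bonds formed (products):
  C–C: 1 × 359 = 359
  C–H: 4 × 423 = 1692
  C–I: 2 × 235 = 470
  Σ(formed) = 2521 kJ
ΔH = Σ(broken) − Σ(formed) = 2449 − 2521 = −72 kJ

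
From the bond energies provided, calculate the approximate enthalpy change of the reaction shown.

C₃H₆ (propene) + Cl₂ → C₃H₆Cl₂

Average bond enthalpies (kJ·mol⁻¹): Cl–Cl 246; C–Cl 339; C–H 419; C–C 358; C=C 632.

Bonds broken (reactants):
  C–C: 1 × 358 = 358
  C–H: 6 × 419 = 2514
  C=C: 1 × 632 = 632
  Cl–Cl: 1 × 246 = 246
  Σ(broken) = 3750 kJ
Bonds formed (products):
  C–C: 2 × 358 = 716
  C–Cl: 2 × 339 = 678
  C–H: 6 × 419 = 2514
  Σ(formed) = 3908 kJ
ΔH = Σ(broken) − Σ(formed) = 3750 − 3908 = −158 kJ

ΔH ≈ −158 kJ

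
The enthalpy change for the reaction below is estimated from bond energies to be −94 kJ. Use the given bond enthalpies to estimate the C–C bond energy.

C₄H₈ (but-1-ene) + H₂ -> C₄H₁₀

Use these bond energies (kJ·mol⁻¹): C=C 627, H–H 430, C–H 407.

Let D be the C–C bond energy.
Σ(broken) = 2×D + 8×407 + 1×627 + 1×430 = 4313 + 2D
Σ(formed) = 3×D + 10×407 = 4070 + 3D
ΔH = Σ(broken) − Σ(formed) = (4313 + 2D) − (4070 + 3D) = +243 − D
Setting this equal to −94 kJ gives D = 337 kJ/mol.

D(C–C) ≈ 337 kJ/mol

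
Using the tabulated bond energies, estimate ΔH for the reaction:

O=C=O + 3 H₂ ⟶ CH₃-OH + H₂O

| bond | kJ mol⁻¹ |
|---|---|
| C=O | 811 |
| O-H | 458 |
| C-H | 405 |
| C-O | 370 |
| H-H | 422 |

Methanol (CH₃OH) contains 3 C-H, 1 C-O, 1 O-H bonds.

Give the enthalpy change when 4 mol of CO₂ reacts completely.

ΔH = −284 kJ

Bonds broken (reactants):
  C=O: 2 × 811 = 1622
  H-H: 3 × 422 = 1266
  Σ(broken) = 2888 kJ
Bonds formed (products):
  C-H: 3 × 405 = 1215
  C-O: 1 × 370 = 370
  O-H: 3 × 458 = 1374
  Σ(formed) = 2959 kJ
ΔH = Σ(broken) − Σ(formed) = 2888 − 2959 = −71 kJ
For 4× the reaction as written: 4 × (−71) = −284 kJ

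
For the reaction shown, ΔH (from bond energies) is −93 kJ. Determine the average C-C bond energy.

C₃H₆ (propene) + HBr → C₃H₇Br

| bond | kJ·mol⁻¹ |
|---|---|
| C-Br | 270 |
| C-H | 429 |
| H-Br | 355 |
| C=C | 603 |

Let D be the C-C bond energy.
Σ(broken) = 1×D + 6×429 + 1×603 + 1×355 = 3532 + D
Σ(formed) = 1×270 + 2×D + 7×429 = 3273 + 2D
ΔH = Σ(broken) − Σ(formed) = (3532 + D) − (3273 + 2D) = +259 − D
Setting this equal to −93 kJ gives D = 352 kJ/mol.

D(C-C) ≈ 352 kJ/mol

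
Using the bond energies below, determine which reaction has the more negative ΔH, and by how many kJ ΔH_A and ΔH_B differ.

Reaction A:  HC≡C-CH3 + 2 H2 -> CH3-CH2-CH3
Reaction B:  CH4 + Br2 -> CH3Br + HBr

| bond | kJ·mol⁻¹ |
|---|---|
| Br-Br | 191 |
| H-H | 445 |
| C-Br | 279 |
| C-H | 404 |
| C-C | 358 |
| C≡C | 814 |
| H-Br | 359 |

Reaction A, by 227 kJ

Reaction A:
  Bonds broken (reactants):
    C≡C: 1 × 814 = 814
    C-C: 1 × 358 = 358
    C-H: 4 × 404 = 1616
    H-H: 2 × 445 = 890
    Σ(broken) = 3678 kJ
  Bonds formed (products):
    C-C: 2 × 358 = 716
    C-H: 8 × 404 = 3232
    Σ(formed) = 3948 kJ
  ΔH_A = 3678 − 3948 = −270 kJ
Reaction B:
  Bonds broken (reactants):
    Br-Br: 1 × 191 = 191
    C-H: 4 × 404 = 1616
    Σ(broken) = 1807 kJ
  Bonds formed (products):
    C-Br: 1 × 279 = 279
    C-H: 3 × 404 = 1212
    H-Br: 1 × 359 = 359
    Σ(formed) = 1850 kJ
  ΔH_B = 1807 − 1850 = −43 kJ
ΔH_A − ΔH_B = −227 kJ, so reaction A has the more negative ΔH; |ΔH_A − ΔH_B| = 227 kJ.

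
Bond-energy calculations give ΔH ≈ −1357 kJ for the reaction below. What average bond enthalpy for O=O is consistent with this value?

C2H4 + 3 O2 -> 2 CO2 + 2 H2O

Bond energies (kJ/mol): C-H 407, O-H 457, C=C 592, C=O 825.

Let D be the O=O bond energy.
Σ(broken) = 4×407 + 1×592 + 3×D = 2220 + 3D
Σ(formed) = 4×825 + 4×457 = 5128
ΔH = Σ(broken) − Σ(formed) = (2220 + 3D) − (5128) = −2908 + 3D
Setting this equal to −1357 kJ gives 3D = 1551, so D = 517 kJ/mol.

D(O=O) ≈ 517 kJ/mol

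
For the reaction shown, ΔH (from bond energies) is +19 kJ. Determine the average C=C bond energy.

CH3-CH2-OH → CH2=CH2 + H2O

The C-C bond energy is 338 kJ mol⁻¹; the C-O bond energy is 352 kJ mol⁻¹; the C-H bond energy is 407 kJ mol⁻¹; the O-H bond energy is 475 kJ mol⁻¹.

Let D be the C=C bond energy.
Σ(broken) = 1×338 + 5×407 + 1×352 + 1×475 = 3200
Σ(formed) = 4×407 + 1×D + 2×475 = 2578 + D
ΔH = Σ(broken) − Σ(formed) = (3200) − (2578 + D) = +622 − D
Setting this equal to +19 kJ gives D = 603 kJ/mol.

D(C=C) ≈ 603 kJ/mol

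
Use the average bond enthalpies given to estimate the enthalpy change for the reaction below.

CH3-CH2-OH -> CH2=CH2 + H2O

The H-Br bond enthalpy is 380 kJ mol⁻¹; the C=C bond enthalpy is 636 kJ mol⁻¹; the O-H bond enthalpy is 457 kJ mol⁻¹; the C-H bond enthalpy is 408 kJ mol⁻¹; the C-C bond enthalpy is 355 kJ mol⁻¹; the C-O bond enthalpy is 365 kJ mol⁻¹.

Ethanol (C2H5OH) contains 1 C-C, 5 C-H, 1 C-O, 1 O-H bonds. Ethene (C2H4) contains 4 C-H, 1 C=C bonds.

ΔH ≈ +35 kJ

Bonds broken (reactants):
  C-C: 1 × 355 = 355
  C-H: 5 × 408 = 2040
  C-O: 1 × 365 = 365
  O-H: 1 × 457 = 457
  Σ(broken) = 3217 kJ
Bonds formed (products):
  C-H: 4 × 408 = 1632
  C=C: 1 × 636 = 636
  O-H: 2 × 457 = 914
  Σ(formed) = 3182 kJ
ΔH = Σ(broken) − Σ(formed) = 3217 − 3182 = +35 kJ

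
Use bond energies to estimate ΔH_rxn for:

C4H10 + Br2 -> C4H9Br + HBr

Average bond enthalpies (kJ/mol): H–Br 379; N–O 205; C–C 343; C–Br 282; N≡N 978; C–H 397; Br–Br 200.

ΔH ≈ −64 kJ

Bonds broken (reactants):
  Br–Br: 1 × 200 = 200
  C–C: 3 × 343 = 1029
  C–H: 10 × 397 = 3970
  Σ(broken) = 5199 kJ
Bonds formed (products):
  C–Br: 1 × 282 = 282
  C–C: 3 × 343 = 1029
  C–H: 9 × 397 = 3573
  H–Br: 1 × 379 = 379
  Σ(formed) = 5263 kJ
ΔH = Σ(broken) − Σ(formed) = 5199 − 5263 = −64 kJ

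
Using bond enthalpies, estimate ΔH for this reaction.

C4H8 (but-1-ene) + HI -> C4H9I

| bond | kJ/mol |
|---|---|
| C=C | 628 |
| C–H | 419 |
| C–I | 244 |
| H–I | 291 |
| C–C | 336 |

ΔH ≈ −80 kJ

Bonds broken (reactants):
  C–C: 2 × 336 = 672
  C–H: 8 × 419 = 3352
  C=C: 1 × 628 = 628
  H–I: 1 × 291 = 291
  Σ(broken) = 4943 kJ
Bonds formed (products):
  C–C: 3 × 336 = 1008
  C–H: 9 × 419 = 3771
  C–I: 1 × 244 = 244
  Σ(formed) = 5023 kJ
ΔH = Σ(broken) − Σ(formed) = 4943 − 5023 = −80 kJ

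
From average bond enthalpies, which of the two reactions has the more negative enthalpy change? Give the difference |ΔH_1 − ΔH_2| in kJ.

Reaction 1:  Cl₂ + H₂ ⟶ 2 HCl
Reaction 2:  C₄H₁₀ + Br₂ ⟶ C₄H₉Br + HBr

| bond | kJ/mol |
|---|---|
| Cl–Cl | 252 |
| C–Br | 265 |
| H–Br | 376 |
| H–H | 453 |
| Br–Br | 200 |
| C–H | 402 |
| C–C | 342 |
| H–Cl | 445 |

Reaction 1, by 146 kJ

Reaction 1:
  Bonds broken (reactants):
    Cl–Cl: 1 × 252 = 252
    H–H: 1 × 453 = 453
    Σ(broken) = 705 kJ
  Bonds formed (products):
    H–Cl: 2 × 445 = 890
    Σ(formed) = 890 kJ
  ΔH_1 = 705 − 890 = −185 kJ
Reaction 2:
  Bonds broken (reactants):
    Br–Br: 1 × 200 = 200
    C–C: 3 × 342 = 1026
    C–H: 10 × 402 = 4020
    Σ(broken) = 5246 kJ
  Bonds formed (products):
    C–Br: 1 × 265 = 265
    C–C: 3 × 342 = 1026
    C–H: 9 × 402 = 3618
    H–Br: 1 × 376 = 376
    Σ(formed) = 5285 kJ
  ΔH_2 = 5246 − 5285 = −39 kJ
ΔH_1 − ΔH_2 = −146 kJ, so reaction 1 has the more negative ΔH; |ΔH_1 − ΔH_2| = 146 kJ.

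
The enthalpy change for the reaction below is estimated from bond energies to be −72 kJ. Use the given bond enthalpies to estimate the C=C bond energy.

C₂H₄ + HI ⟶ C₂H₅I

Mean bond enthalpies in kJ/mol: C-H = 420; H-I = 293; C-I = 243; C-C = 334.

Let D be the C=C bond energy.
Σ(broken) = 4×420 + 1×D + 1×293 = 1973 + D
Σ(formed) = 1×334 + 5×420 + 1×243 = 2677
ΔH = Σ(broken) − Σ(formed) = (1973 + D) − (2677) = −704 + D
Setting this equal to −72 kJ gives D = 632 kJ/mol.

D(C=C) ≈ 632 kJ/mol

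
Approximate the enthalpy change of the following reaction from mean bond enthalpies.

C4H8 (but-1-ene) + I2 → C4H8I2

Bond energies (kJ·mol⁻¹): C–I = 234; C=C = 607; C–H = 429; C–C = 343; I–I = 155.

Bonds broken (reactants):
  C–C: 2 × 343 = 686
  C–H: 8 × 429 = 3432
  C=C: 1 × 607 = 607
  I–I: 1 × 155 = 155
  Σ(broken) = 4880 kJ
Bonds formed (products):
  C–C: 3 × 343 = 1029
  C–H: 8 × 429 = 3432
  C–I: 2 × 234 = 468
  Σ(formed) = 4929 kJ
ΔH = Σ(broken) − Σ(formed) = 4880 − 4929 = −49 kJ

ΔH ≈ −49 kJ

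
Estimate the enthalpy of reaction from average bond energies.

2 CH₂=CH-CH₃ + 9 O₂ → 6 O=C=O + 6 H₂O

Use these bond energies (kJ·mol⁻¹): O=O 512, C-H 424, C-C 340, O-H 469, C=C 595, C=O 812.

Bonds broken (reactants):
  C-C: 2 × 340 = 680
  C-H: 12 × 424 = 5088
  C=C: 2 × 595 = 1190
  O=O: 9 × 512 = 4608
  Σ(broken) = 11566 kJ
Bonds formed (products):
  C=O: 12 × 812 = 9744
  O-H: 12 × 469 = 5628
  Σ(formed) = 15372 kJ
ΔH = Σ(broken) − Σ(formed) = 11566 − 15372 = −3806 kJ

ΔH ≈ −3806 kJ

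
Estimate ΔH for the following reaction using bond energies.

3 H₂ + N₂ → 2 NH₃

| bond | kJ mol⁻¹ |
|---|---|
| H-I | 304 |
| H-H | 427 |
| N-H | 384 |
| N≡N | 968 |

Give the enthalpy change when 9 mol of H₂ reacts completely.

ΔH = −165 kJ

Bonds broken (reactants):
  H-H: 3 × 427 = 1281
  N≡N: 1 × 968 = 968
  Σ(broken) = 2249 kJ
Bonds formed (products):
  N-H: 6 × 384 = 2304
  Σ(formed) = 2304 kJ
ΔH = Σ(broken) − Σ(formed) = 2249 − 2304 = −55 kJ
For 3× the reaction as written: 3 × (−55) = −165 kJ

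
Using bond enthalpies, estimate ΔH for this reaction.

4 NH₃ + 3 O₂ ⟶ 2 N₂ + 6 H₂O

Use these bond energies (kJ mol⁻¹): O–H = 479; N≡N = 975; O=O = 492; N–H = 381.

ΔH ≈ −1650 kJ

Bonds broken (reactants):
  N–H: 12 × 381 = 4572
  O=O: 3 × 492 = 1476
  Σ(broken) = 6048 kJ
Bonds formed (products):
  N≡N: 2 × 975 = 1950
  O–H: 12 × 479 = 5748
  Σ(formed) = 7698 kJ
ΔH = Σ(broken) − Σ(formed) = 6048 − 7698 = −1650 kJ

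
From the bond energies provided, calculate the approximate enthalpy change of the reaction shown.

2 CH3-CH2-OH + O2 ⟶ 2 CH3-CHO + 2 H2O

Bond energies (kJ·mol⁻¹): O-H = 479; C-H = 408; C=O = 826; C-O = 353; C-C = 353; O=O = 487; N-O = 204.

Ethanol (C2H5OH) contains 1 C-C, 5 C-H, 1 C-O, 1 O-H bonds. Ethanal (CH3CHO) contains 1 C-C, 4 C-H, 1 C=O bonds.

Bonds broken (reactants):
  C-C: 2 × 353 = 706
  C-H: 10 × 408 = 4080
  C-O: 2 × 353 = 706
  O-H: 2 × 479 = 958
  O=O: 1 × 487 = 487
  Σ(broken) = 6937 kJ
Bonds formed (products):
  C-C: 2 × 353 = 706
  C-H: 8 × 408 = 3264
  C=O: 2 × 826 = 1652
  O-H: 4 × 479 = 1916
  Σ(formed) = 7538 kJ
ΔH = Σ(broken) − Σ(formed) = 6937 − 7538 = −601 kJ

ΔH ≈ −601 kJ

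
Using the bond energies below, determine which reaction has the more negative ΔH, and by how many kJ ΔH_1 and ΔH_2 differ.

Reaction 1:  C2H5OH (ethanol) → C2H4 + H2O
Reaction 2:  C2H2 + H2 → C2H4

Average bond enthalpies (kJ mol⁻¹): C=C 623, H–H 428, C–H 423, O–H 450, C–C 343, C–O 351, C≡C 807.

Reaction 1:
  Bonds broken (reactants):
    C–C: 1 × 343 = 343
    C–H: 5 × 423 = 2115
    C–O: 1 × 351 = 351
    O–H: 1 × 450 = 450
    Σ(broken) = 3259 kJ
  Bonds formed (products):
    C–H: 4 × 423 = 1692
    C=C: 1 × 623 = 623
    O–H: 2 × 450 = 900
    Σ(formed) = 3215 kJ
  ΔH_1 = 3259 − 3215 = +44 kJ
Reaction 2:
  Bonds broken (reactants):
    C≡C: 1 × 807 = 807
    C–H: 2 × 423 = 846
    H–H: 1 × 428 = 428
    Σ(broken) = 2081 kJ
  Bonds formed (products):
    C–H: 4 × 423 = 1692
    C=C: 1 × 623 = 623
    Σ(formed) = 2315 kJ
  ΔH_2 = 2081 − 2315 = −234 kJ
ΔH_1 − ΔH_2 = +278 kJ, so reaction 2 has the more negative ΔH; |ΔH_1 − ΔH_2| = 278 kJ.

Reaction 2, by 278 kJ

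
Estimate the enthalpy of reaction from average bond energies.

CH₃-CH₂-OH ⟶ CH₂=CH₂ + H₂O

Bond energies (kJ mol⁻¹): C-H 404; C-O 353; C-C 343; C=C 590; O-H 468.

Bonds broken (reactants):
  C-C: 1 × 343 = 343
  C-H: 5 × 404 = 2020
  C-O: 1 × 353 = 353
  O-H: 1 × 468 = 468
  Σ(broken) = 3184 kJ
Bonds formed (products):
  C-H: 4 × 404 = 1616
  C=C: 1 × 590 = 590
  O-H: 2 × 468 = 936
  Σ(formed) = 3142 kJ
ΔH = Σ(broken) − Σ(formed) = 3184 − 3142 = +42 kJ

ΔH ≈ +42 kJ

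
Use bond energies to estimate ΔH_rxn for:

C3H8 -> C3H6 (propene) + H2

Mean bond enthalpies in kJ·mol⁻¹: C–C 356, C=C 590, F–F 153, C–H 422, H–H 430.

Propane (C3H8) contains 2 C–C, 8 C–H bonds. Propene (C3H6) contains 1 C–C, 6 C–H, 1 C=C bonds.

ΔH ≈ +180 kJ

Bonds broken (reactants):
  C–C: 2 × 356 = 712
  C–H: 8 × 422 = 3376
  Σ(broken) = 4088 kJ
Bonds formed (products):
  C–C: 1 × 356 = 356
  C–H: 6 × 422 = 2532
  C=C: 1 × 590 = 590
  H–H: 1 × 430 = 430
  Σ(formed) = 3908 kJ
ΔH = Σ(broken) − Σ(formed) = 4088 − 3908 = +180 kJ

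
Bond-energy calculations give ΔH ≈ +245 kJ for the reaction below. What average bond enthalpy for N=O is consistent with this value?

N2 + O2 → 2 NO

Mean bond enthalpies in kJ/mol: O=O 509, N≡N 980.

D(N=O) ≈ 622 kJ/mol

Let D be the N=O bond energy.
Σ(broken) = 1×980 + 1×509 = 1489
Σ(formed) = 2×D = 2D
ΔH = Σ(broken) − Σ(formed) = (1489) − (2D) = +1489 − 2D
Setting this equal to +245 kJ gives 2D = 1244, so D = 622 kJ/mol.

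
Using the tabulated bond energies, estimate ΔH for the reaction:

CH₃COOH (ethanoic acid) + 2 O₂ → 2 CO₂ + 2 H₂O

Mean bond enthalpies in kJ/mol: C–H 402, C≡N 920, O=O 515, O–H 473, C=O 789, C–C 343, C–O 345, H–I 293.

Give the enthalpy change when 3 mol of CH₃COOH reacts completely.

ΔH = −2586 kJ

Bonds broken (reactants):
  C–C: 1 × 343 = 343
  C–H: 3 × 402 = 1206
  C–O: 1 × 345 = 345
  C=O: 1 × 789 = 789
  O–H: 1 × 473 = 473
  O=O: 2 × 515 = 1030
  Σ(broken) = 4186 kJ
Bonds formed (products):
  C=O: 4 × 789 = 3156
  O–H: 4 × 473 = 1892
  Σ(formed) = 5048 kJ
ΔH = Σ(broken) − Σ(formed) = 4186 − 5048 = −862 kJ
For 3× the reaction as written: 3 × (−862) = −2586 kJ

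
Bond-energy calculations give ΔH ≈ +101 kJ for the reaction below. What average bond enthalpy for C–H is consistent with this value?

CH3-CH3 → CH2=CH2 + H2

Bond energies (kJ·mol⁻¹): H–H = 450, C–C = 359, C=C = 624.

Let D be the C–H bond energy.
Σ(broken) = 1×359 + 6×D = 359 + 6D
Σ(formed) = 4×D + 1×624 + 1×450 = 1074 + 4D
ΔH = Σ(broken) − Σ(formed) = (359 + 6D) − (1074 + 4D) = −715 + 2D
Setting this equal to +101 kJ gives 2D = 816, so D = 408 kJ/mol.

D(C–H) ≈ 408 kJ/mol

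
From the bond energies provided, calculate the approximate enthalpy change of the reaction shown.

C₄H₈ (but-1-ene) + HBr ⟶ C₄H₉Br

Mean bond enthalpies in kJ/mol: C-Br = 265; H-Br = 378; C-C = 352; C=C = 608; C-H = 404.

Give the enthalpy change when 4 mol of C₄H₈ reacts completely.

Bonds broken (reactants):
  C-C: 2 × 352 = 704
  C-H: 8 × 404 = 3232
  C=C: 1 × 608 = 608
  H-Br: 1 × 378 = 378
  Σ(broken) = 4922 kJ
Bonds formed (products):
  C-Br: 1 × 265 = 265
  C-C: 3 × 352 = 1056
  C-H: 9 × 404 = 3636
  Σ(formed) = 4957 kJ
ΔH = Σ(broken) − Σ(formed) = 4922 − 4957 = −35 kJ
For 4× the reaction as written: 4 × (−35) = −140 kJ

ΔH = −140 kJ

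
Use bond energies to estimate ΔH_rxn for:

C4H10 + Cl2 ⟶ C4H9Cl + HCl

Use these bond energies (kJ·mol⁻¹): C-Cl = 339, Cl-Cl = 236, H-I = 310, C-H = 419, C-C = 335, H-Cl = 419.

ΔH ≈ −103 kJ

Bonds broken (reactants):
  C-C: 3 × 335 = 1005
  C-H: 10 × 419 = 4190
  Cl-Cl: 1 × 236 = 236
  Σ(broken) = 5431 kJ
Bonds formed (products):
  C-C: 3 × 335 = 1005
  C-Cl: 1 × 339 = 339
  C-H: 9 × 419 = 3771
  H-Cl: 1 × 419 = 419
  Σ(formed) = 5534 kJ
ΔH = Σ(broken) − Σ(formed) = 5431 − 5534 = −103 kJ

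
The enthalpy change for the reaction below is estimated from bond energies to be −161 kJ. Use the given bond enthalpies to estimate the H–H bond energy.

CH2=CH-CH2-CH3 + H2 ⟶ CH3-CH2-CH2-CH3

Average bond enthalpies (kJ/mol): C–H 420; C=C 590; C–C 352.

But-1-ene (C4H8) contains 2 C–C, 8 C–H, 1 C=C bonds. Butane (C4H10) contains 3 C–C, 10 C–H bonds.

Let D be the H–H bond energy.
Σ(broken) = 2×352 + 8×420 + 1×590 + 1×D = 4654 + D
Σ(formed) = 3×352 + 10×420 = 5256
ΔH = Σ(broken) − Σ(formed) = (4654 + D) − (5256) = −602 + D
Setting this equal to −161 kJ gives D = 441 kJ/mol.

D(H–H) ≈ 441 kJ/mol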